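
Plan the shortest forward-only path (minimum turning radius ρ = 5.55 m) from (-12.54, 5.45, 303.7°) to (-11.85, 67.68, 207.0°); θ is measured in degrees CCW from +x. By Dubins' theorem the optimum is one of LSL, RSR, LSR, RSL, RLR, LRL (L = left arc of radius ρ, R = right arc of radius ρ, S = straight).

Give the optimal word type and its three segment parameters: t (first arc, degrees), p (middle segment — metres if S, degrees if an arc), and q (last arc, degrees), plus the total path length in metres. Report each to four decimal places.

Let ψ = atan2(Δy, Δx) = atan2(62.23, 0.69) = 89.3647° be the start→goal bearing.
Normalize: d = |goal − start| / ρ = 62.233825/5.55 = 11.213302, α = (θ_start − ψ) mod 360° = 214.3353° = 3.740856 rad, β = (θ_goal − ψ) mod 360° = 117.6353° = 2.053123 rad.
Common terms: sin α = -0.564034, cos α = -0.825751, sin β = 0.885918, cos β = -0.463841, cos(α−β) = -0.116671, d² = 125.738138. Work in radians in the unit-radius frame; every candidate has L = ρ·(t + p + q).
LSL: p² = 2 + d² − 2cos(α−β) + 2d(sin α − sin β) = 95.453966; p = √p² = 9.770055; φ = atan2(cos β − cos α, d + sin α − sin β) = 0.037051 rad; t = (φ − α) mod 2π = 2.579381 rad, q = (β − φ) mod 2π = 2.016071 rad → L = 5.55·(2.579381 + 9.770055 + 2.016071) = 5.55·14.365506 = 79.728561 m
RSR: p² = 2 + d² − 2cos(α−β) + 2d(sin β − sin α) = 160.488993; p = √p² = 12.668425; φ = atan2(cos α − cos β, d − sin α + sin β) = -0.028572 rad; t = (α − φ) mod 2π = 3.769428 rad, q = (φ − β) mod 2π = 4.201491 rad → L = 5.55·(3.769428 + 12.668425 + 4.201491) = 5.55·20.639344 = 114.548358 m
LSR: p² = d² − 2 + 2cos(α−β) + 2d(sin α + sin β) = 130.723559; p = √p² = 11.433440; φ = atan2(−cos α − cos β, d + sin α + sin β) − atan2(−2, p) = 0.284507 rad; t = (φ − α) mod 2π = 2.826837 rad, q = (φ − β) mod 2π = 4.514570 rad → L = 5.55·(2.826837 + 11.433440 + 4.514570) = 5.55·18.774847 = 104.200402 m
RSL: p² = d² − 2 + 2cos(α−β) − 2d(sin α + sin β) = 116.286034; p = √p² = 10.783600; φ = atan2(cos α + cos β, d − sin α − sin β) − atan2(2, p) = -0.301239 rad; t = (α − φ) mod 2π = 4.042095 rad, q = (β − φ) mod 2π = 2.354362 rad → L = 5.55·(4.042095 + 10.783600 + 2.354362) = 5.55·17.180057 = 95.349315 m
RLR: c = (6 − d² + 2cos(α−β) + 2d(sin α − sin β))/8 = -19.061124, |c| > 1 → infeasible
LRL: c = (6 − d² + 2cos(α−β) − 2d(sin α − sin β))/8 = -10.931746, |c| > 1 → infeasible
Shortest: LSL with L = 79.728561 m ≈ 79.7286 m
Convert LSL to answer units (arcs ×180/π): t = 2.579381·180/π = 147.7876°, p = ρ·p = 5.55·9.770055 = 54.2238 m, q = 2.016071·180/π = 115.5124°, L = 79.7286 m.

LSL: t = 147.7876°, p = 54.2238 m, q = 115.5124°, L = 79.7286 m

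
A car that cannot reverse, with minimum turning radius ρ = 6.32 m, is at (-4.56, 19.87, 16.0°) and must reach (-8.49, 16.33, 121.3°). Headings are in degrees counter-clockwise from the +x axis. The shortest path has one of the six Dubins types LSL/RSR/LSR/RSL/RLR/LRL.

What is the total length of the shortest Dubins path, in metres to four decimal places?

35.3099 m

Let ψ = atan2(Δy, Δx) = atan2(-3.54, -3.93) = -137.9886° be the start→goal bearing.
Normalize: d = |goal − start| / ρ = 5.289282/6.32 = 0.836912, α = (θ_start − ψ) mod 360° = 153.9886° = 2.687609 rad, β = (θ_goal − ψ) mod 360° = 259.2886° = 4.525440 rad.
Common terms: sin α = 0.438549, cos α = -0.898707, sin β = -0.982576, cos β = -0.185862, cos(α−β) = -0.263873, d² = 0.700421. Work in radians in the unit-radius frame; every candidate has L = ρ·(t + p + q).
LSL: p² = 2 + d² − 2cos(α−β) + 2d(sin α − sin β) = 5.606880; p = √p² = 2.367885; φ = atan2(cos β − cos α, d + sin α − sin β) = 0.305791 rad; t = (φ − α) mod 2π = 3.901367 rad, q = (β − φ) mod 2π = 4.219650 rad → L = 6.32·(3.901367 + 2.367885 + 4.219650) = 6.32·10.488902 = 66.289862 m
RSR: p² = 2 + d² − 2cos(α−β) + 2d(sin β − sin α) = 0.849454; p = √p² = 0.921659; φ = atan2(cos α − cos β, d − sin α + sin β) = -2.257346 rad; t = (α − φ) mod 2π = 4.944955 rad, q = (φ − β) mod 2π = 5.783584 rad → L = 6.32·(4.944955 + 0.921659 + 5.783584) = 6.32·11.650197 = 73.629248 m
LSR: p² = d² − 2 + 2cos(α−β) + 2d(sin α + sin β) = -2.737929 < 0 → infeasible
RSL: p² = d² − 2 + 2cos(α−β) − 2d(sin α + sin β) = -0.916721 < 0 → infeasible
RLR: c = (6 − d² + 2cos(α−β) + 2d(sin α − sin β))/8 = 0.893818; p = 2π − arccos c = 5.818178 rad; φ = atan2(cos α − cos β, d − sin α + sin β) = -2.257346 rad; t = (α − φ + p/2) mod 2π = 1.570858 rad, q = (α − β − t + p) mod 2π = 2.409488 rad → L = 6.32·(1.570858 + 5.818178 + 2.409488) = 6.32·9.798524 = 61.926671 m
LRL: c = (6 − d² + 2cos(α−β) − 2d(sin α − sin β))/8 = 0.299140; p = 2π − arccos c = 5.016180 rad; φ = atan2(cos β − cos α, d + sin α − sin β) = 0.305791 rad; t = (φ − α + p/2) mod 2π = 0.126272 rad, q = (β − α − t + p) mod 2π = 0.444554 rad → L = 6.32·(0.126272 + 5.016180 + 0.444554) = 6.32·5.587007 = 35.309883 m
Shortest: LRL with L = 35.309883 m ≈ 35.3099 m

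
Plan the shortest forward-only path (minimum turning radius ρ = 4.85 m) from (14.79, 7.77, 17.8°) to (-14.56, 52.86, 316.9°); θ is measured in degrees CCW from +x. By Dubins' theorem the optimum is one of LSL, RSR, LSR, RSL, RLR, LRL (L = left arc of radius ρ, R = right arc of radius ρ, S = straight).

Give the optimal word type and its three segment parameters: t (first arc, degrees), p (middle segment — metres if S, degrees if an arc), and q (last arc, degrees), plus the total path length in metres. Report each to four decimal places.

LSR: t = 123.9520°, p = 47.3505 m, q = 184.8520°, L = 73.4903 m

Let ψ = atan2(Δy, Δx) = atan2(45.09, -29.35) = 123.0609° be the start→goal bearing.
Normalize: d = |goal − start| / ρ = 53.800842/4.85 = 11.092957, α = (θ_start − ψ) mod 360° = 254.7391° = 4.446036 rad, β = (θ_goal − ψ) mod 360° = 193.8391° = 3.383130 rad.
Common terms: sin α = -0.964737, cos α = -0.263215, sin β = -0.239196, cos β = -0.970971, cos(α−β) = 0.486335, d² = 123.053698. Work in radians in the unit-radius frame; every candidate has L = ρ·(t + p + q).
LSL: p² = 2 + d² − 2cos(α−β) + 2d(sin α − sin β) = 107.984227; p = √p² = 10.391546; φ = atan2(cos β − cos α, d + sin α − sin β) = -0.068162 rad; t = (φ − α) mod 2π = 1.768988 rad, q = (β − φ) mod 2π = 3.451292 rad → L = 4.85·(1.768988 + 10.391546 + 3.451292) = 4.85·15.611826 = 75.717355 m
RSR: p² = 2 + d² − 2cos(α−β) + 2d(sin β − sin α) = 140.177827; p = √p² = 11.839672; φ = atan2(cos α − cos β, d − sin α + sin β) = 0.059814 rad; t = (α − φ) mod 2π = 4.386222 rad, q = (φ − β) mod 2π = 2.959869 rad → L = 4.85·(4.386222 + 11.839672 + 2.959869) = 4.85·19.185763 = 93.050948 m
LSR: p² = d² − 2 + 2cos(α−β) + 2d(sin α + sin β) = 95.316016; p = √p² = 9.762992; φ = atan2(−cos α − cos β, d + sin α + sin β) − atan2(−2, p) = 0.326221 rad; t = (φ − α) mod 2π = 2.163371 rad, q = (φ − β) mod 2π = 3.226277 rad → L = 4.85·(2.163371 + 9.762992 + 3.226277) = 4.85·15.152640 = 73.490303 m
RSL: p² = d² − 2 + 2cos(α−β) − 2d(sin α + sin β) = 148.736720; p = √p² = 12.195766; φ = atan2(cos α + cos β, d − sin α − sin β) − atan2(2, p) = -0.262575 rad; t = (α − φ) mod 2π = 4.708611 rad, q = (β − φ) mod 2π = 3.645705 rad → L = 4.85·(4.708611 + 12.195766 + 3.645705) = 4.85·20.550083 = 99.667902 m
RLR: c = (6 − d² + 2cos(α−β) + 2d(sin α − sin β))/8 = -16.522228, |c| > 1 → infeasible
LRL: c = (6 − d² + 2cos(α−β) − 2d(sin α − sin β))/8 = -12.498028, |c| > 1 → infeasible
Shortest: LSR with L = 73.490303 m ≈ 73.4903 m
Convert LSR to answer units (arcs ×180/π): t = 2.163371·180/π = 123.9520°, p = ρ·p = 4.85·9.762992 = 47.3505 m, q = 3.226277·180/π = 184.8520°, L = 73.4903 m.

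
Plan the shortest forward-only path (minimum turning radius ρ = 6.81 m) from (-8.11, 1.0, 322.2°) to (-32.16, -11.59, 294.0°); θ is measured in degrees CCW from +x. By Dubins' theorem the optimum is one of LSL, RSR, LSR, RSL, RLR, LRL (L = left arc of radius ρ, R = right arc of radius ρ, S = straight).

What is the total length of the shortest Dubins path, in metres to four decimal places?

47.7226 m

Let ψ = atan2(Δy, Δx) = atan2(-12.59, -24.05) = -152.3683° be the start→goal bearing.
Normalize: d = |goal − start| / ρ = 27.146097/6.81 = 3.986211, α = (θ_start − ψ) mod 360° = 114.5683° = 1.999594 rad, β = (θ_goal − ψ) mod 360° = 86.3683° = 1.507411 rad.
Common terms: sin α = 0.909467, cos α = -0.415777, sin β = 0.997992, cos β = 0.063343, cos(α−β) = 0.881303, d² = 15.889879. Work in radians in the unit-radius frame; every candidate has L = ρ·(t + p + q).
LSL: p² = 2 + d² − 2cos(α−β) + 2d(sin α − sin β) = 15.421511; p = √p² = 3.927023; φ = atan2(cos β − cos α, d + sin α − sin β) = 0.122311 rad; t = (φ − α) mod 2π = 4.405903 rad, q = (β − φ) mod 2π = 1.385100 rad → L = 6.81·(4.405903 + 3.927023 + 1.385100) = 6.81·9.718026 = 66.179754 m
RSR: p² = 2 + d² − 2cos(α−β) + 2d(sin β − sin α) = 16.833033; p = √p² = 4.102808; φ = atan2(cos α − cos β, d − sin α + sin β) = -0.117046 rad; t = (α − φ) mod 2π = 2.116639 rad, q = (φ − β) mod 2π = 4.658729 rad → L = 6.81·(2.116639 + 4.102808 + 4.658729) = 6.81·10.878176 = 74.080379 m
LSR: p² = d² − 2 + 2cos(α−β) + 2d(sin α + sin β) = 30.859548; p = √p² = 5.555137; φ = atan2(−cos α − cos β, d + sin α + sin β) − atan2(−2, p) = 0.405307 rad; t = (φ − α) mod 2π = 4.688899 rad, q = (φ − β) mod 2π = 5.181082 rad → L = 6.81·(4.688899 + 5.555137 + 5.181082) = 6.81·15.425118 = 105.045053 m
RSL: p² = d² − 2 + 2cos(α−β) − 2d(sin α + sin β) = 0.445423; p = √p² = 0.667400; φ = atan2(cos α + cos β, d − sin α − sin β) − atan2(2, p) = -1.416660 rad; t = (α − φ) mod 2π = 3.416253 rad, q = (β − φ) mod 2π = 2.924071 rad → L = 6.81·(3.416253 + 0.667400 + 2.924071) = 6.81·7.007724 = 47.722600 m
RLR: c = (6 − d² + 2cos(α−β) + 2d(sin α − sin β))/8 = -1.104129, |c| > 1 → infeasible
LRL: c = (6 − d² + 2cos(α−β) − 2d(sin α − sin β))/8 = -0.927689; p = 2π − arccos c = 3.524215 rad; φ = atan2(cos β − cos α, d + sin α − sin β) = 0.122311 rad; t = (φ − α + p/2) mod 2π = 6.168010 rad, q = (β − α − t + p) mod 2π = 3.147207 rad → L = 6.81·(6.168010 + 3.524215 + 3.147207) = 6.81·12.839432 = 87.436532 m
Shortest: RSL with L = 47.722600 m ≈ 47.7226 m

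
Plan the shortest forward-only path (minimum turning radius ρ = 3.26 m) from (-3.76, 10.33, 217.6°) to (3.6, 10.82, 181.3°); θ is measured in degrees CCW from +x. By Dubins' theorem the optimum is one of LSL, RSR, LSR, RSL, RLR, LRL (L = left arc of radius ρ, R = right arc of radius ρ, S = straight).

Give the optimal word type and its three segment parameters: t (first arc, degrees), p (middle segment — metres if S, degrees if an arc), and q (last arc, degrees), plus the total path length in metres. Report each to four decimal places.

Let ψ = atan2(Δy, Δx) = atan2(0.49, 7.36) = 3.8089° be the start→goal bearing.
Normalize: d = |goal − start| / ρ = 7.376293/3.26 = 2.262667, α = (θ_start − ψ) mod 360° = 213.7911° = 3.731358 rad, β = (θ_goal − ψ) mod 360° = 177.4911° = 3.097804 rad.
Common terms: sin α = -0.556166, cos α = -0.831071, sin β = 0.043775, cos β = -0.999041, cos(α−β) = 0.805928, d² = 5.119660. Work in radians in the unit-radius frame; every candidate has L = ρ·(t + p + q).
LSL: p² = 2 + d² − 2cos(α−β) + 2d(sin α − sin β) = 2.792870; p = √p² = 1.671188; φ = atan2(cos β − cos α, d + sin α − sin β) = -0.100680 rad; t = (φ − α) mod 2π = 2.451147 rad, q = (β − φ) mod 2π = 3.198484 rad → L = 3.26·(2.451147 + 1.671188 + 3.198484) = 3.26·7.320819 = 23.865870 m
RSR: p² = 2 + d² − 2cos(α−β) + 2d(sin β − sin α) = 8.222737; p = √p² = 2.867532; φ = atan2(cos α − cos β, d − sin α + sin β) = 0.058610 rad; t = (α − φ) mod 2π = 3.672748 rad, q = (φ − β) mod 2π = 3.243992 rad → L = 3.26·(3.672748 + 2.867532 + 3.243992) = 3.26·9.784271 = 31.896725 m
LSR: p² = d² − 2 + 2cos(α−β) + 2d(sin α + sin β) = 2.412774; p = √p² = 1.553311; φ = atan2(−cos α − cos β, d + sin α + sin β) − atan2(−2, p) = 1.718146 rad; t = (φ − α) mod 2π = 4.269973 rad, q = (φ − β) mod 2π = 4.903527 rad → L = 3.26·(4.269973 + 1.553311 + 4.903527) = 3.26·10.726811 = 34.969403 m
RSL: p² = d² − 2 + 2cos(α−β) − 2d(sin α + sin β) = 7.050260; p = √p² = 2.655233; φ = atan2(cos α + cos β, d − sin α − sin β) − atan2(2, p) = -1.228580 rad; t = (α − φ) mod 2π = 4.959938 rad, q = (β − φ) mod 2π = 4.326384 rad → L = 3.26·(4.959938 + 2.655233 + 4.326384) = 3.26·11.941555 = 38.929468 m
RLR: c = (6 − d² + 2cos(α−β) + 2d(sin α − sin β))/8 = -0.027842; p = 2π − arccos c = 4.684543 rad; φ = atan2(cos α − cos β, d − sin α + sin β) = 0.058610 rad; t = (α − φ + p/2) mod 2π = 6.015020 rad, q = (α − β − t + p) mod 2π = 5.586263 rad → L = 3.26·(6.015020 + 4.684543 + 5.586263) = 3.26·16.285826 = 53.091794 m
LRL: c = (6 − d² + 2cos(α−β) − 2d(sin α − sin β))/8 = 0.650891; p = 2π − arccos c = 5.421147 rad; φ = atan2(cos β − cos α, d + sin α − sin β) = -0.100680 rad; t = (φ − α + p/2) mod 2π = 5.161721 rad, q = (β − α − t + p) mod 2π = 5.909057 rad → L = 3.26·(5.161721 + 5.421147 + 5.909057) = 3.26·16.491924 = 53.763673 m
Shortest: LSL with L = 23.865870 m ≈ 23.8659 m
Convert LSL to answer units (arcs ×180/π): t = 2.451147·180/π = 140.4404°, p = ρ·p = 3.26·1.671188 = 5.4481 m, q = 3.198484·180/π = 183.2596°, L = 23.8659 m.

LSL: t = 140.4404°, p = 5.4481 m, q = 183.2596°, L = 23.8659 m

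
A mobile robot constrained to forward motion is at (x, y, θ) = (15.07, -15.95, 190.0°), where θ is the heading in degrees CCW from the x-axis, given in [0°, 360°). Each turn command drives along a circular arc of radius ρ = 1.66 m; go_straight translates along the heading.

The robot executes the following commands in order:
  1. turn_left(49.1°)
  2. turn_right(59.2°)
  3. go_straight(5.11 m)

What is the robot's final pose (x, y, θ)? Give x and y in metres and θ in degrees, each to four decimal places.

set_pose: (x, y, θ) = (15.0700, -15.9500, 190.0000°), ρ = 1.66
turn_left(49.1°): centre at ρ to the left, rotate +49.1° → (13.9339, -16.7323, 239.1000°)
turn_right(59.2°): centre at ρ to the right, rotate −59.2° → (12.5066, -17.5398, 179.9000°)
go_straight(5.11): x += 5.11·cos θ, y += 5.11·sin θ → (7.3966, -17.5309, 179.9000°)

(7.3966, -17.5309, 179.9000°)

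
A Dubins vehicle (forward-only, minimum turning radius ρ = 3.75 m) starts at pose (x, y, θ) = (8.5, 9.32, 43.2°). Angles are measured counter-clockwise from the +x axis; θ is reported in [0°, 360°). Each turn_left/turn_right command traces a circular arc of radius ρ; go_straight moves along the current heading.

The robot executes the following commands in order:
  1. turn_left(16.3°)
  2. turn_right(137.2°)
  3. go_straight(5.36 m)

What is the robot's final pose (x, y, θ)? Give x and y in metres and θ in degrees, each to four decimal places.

set_pose: (x, y, θ) = (8.5000, 9.3200, 43.2000°), ρ = 3.75
turn_left(16.3°): centre at ρ to the left, rotate +16.3° → (9.1641, 10.1504, 59.5000°)
turn_right(137.2°): centre at ρ to the right, rotate −137.2° → (16.0591, 9.0460, -77.7000° ≡ 282.3000°)
go_straight(5.36): x += 5.36·cos θ, y += 5.36·sin θ → (17.2009, 3.8090, 282.3000°)

(17.2009, 3.8090, 282.3000°)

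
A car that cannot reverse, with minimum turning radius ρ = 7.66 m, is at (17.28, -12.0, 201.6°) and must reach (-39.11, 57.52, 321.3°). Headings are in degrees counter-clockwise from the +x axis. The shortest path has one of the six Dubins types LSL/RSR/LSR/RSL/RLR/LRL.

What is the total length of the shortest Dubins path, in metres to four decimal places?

113.2991 m

Let ψ = atan2(Δy, Δx) = atan2(69.52, -56.39) = 129.0467° be the start→goal bearing.
Normalize: d = |goal − start| / ρ = 89.514594/7.66 = 11.685978, α = (θ_start − ψ) mod 360° = 72.5533° = 1.266295 rad, β = (θ_goal − ψ) mod 360° = 192.2533° = 3.355454 rad.
Common terms: sin α = 0.953996, cos α = 0.299818, sin β = -0.212235, cos β = -0.977219, cos(α−β) = -0.495459, d² = 136.562089. Work in radians in the unit-radius frame; every candidate has L = ρ·(t + p + q).
LSL: p² = 2 + d² − 2cos(α−β) + 2d(sin α − sin β) = 166.810106; p = √p² = 12.915499; φ = atan2(cos β − cos α, d + sin α − sin β) = -0.099038 rad; t = (φ − α) mod 2π = 4.917853 rad, q = (β − φ) mod 2π = 3.454492 rad → L = 7.66·(4.917853 + 12.915499 + 3.454492) = 7.66·21.287843 = 163.064878 m
RSR: p² = 2 + d² − 2cos(α−β) + 2d(sin β − sin α) = 112.295906; p = √p² = 10.596976; φ = atan2(cos α − cos β, d − sin α + sin β) = 0.120803 rad; t = (α − φ) mod 2π = 1.145491 rad, q = (φ − β) mod 2π = 3.048535 rad → L = 7.66·(1.145491 + 10.596976 + 3.048535) = 7.66·14.791002 = 113.299079 m
LSR: p² = d² − 2 + 2cos(α−β) + 2d(sin α + sin β) = 150.907599; p = √p² = 12.284445; φ = atan2(−cos α − cos β, d + sin α + sin β) − atan2(−2, p) = 0.215845 rad; t = (φ − α) mod 2π = 5.232736 rad, q = (φ − β) mod 2π = 3.143576 rad → L = 7.66·(5.232736 + 12.284445 + 3.143576) = 7.66·20.660757 = 158.261401 m
RSL: p² = d² − 2 + 2cos(α−β) − 2d(sin α + sin β) = 116.234744; p = √p² = 10.781222; φ = atan2(cos α + cos β, d − sin α − sin β) − atan2(2, p) = -0.245240 rad; t = (α − φ) mod 2π = 1.511534 rad, q = (β − φ) mod 2π = 3.600693 rad → L = 7.66·(1.511534 + 10.781222 + 3.600693) = 7.66·15.893449 = 121.743821 m
RLR: c = (6 − d² + 2cos(α−β) + 2d(sin α − sin β))/8 = -13.036988, |c| > 1 → infeasible
LRL: c = (6 − d² + 2cos(α−β) − 2d(sin α − sin β))/8 = -19.851263, |c| > 1 → infeasible
Shortest: RSR with L = 113.299079 m ≈ 113.2991 m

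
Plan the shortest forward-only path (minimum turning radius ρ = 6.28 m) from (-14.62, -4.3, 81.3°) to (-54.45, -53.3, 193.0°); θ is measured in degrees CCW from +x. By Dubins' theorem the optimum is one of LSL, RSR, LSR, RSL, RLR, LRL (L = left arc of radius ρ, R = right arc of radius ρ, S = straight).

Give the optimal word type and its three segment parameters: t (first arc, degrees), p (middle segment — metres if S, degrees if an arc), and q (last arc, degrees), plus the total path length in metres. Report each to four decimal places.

Let ψ = atan2(Δy, Δx) = atan2(-49.00, -39.83) = -129.1062° be the start→goal bearing.
Normalize: d = |goal − start| / ρ = 63.146092/6.28 = 10.055110, α = (θ_start − ψ) mod 360° = 210.4062° = 3.672281 rad, β = (θ_goal − ψ) mod 360° = 322.1062° = 5.621813 rad.
Common terms: sin α = -0.506127, cos α = -0.862459, sin β = -0.614200, cos β = 0.789150, cos(α−β) = -0.369747, d² = 101.105240. Work in radians in the unit-radius frame; every candidate has L = ρ·(t + p + q).
LSL: p² = 2 + d² − 2cos(α−β) + 2d(sin α − sin β) = 106.018110; p = √p² = 10.296510; φ = atan2(cos β − cos α, d + sin α − sin β) = 0.161101 rad; t = (φ − α) mod 2π = 2.772005 rad, q = (β − φ) mod 2π = 5.460713 rad → L = 6.28·(2.772005 + 10.296510 + 5.460713) = 6.28·18.529228 = 116.363550 m
RSR: p² = 2 + d² − 2cos(α−β) + 2d(sin β − sin α) = 101.671357; p = √p² = 10.083222; φ = atan2(cos α − cos β, d − sin α + sin β) = -0.164539 rad; t = (α − φ) mod 2π = 3.836820 rad, q = (φ − β) mod 2π = 0.496833 rad → L = 6.28·(3.836820 + 10.083222 + 0.496833) = 6.28·14.416874 = 90.537969 m
LSR: p² = d² − 2 + 2cos(α−β) + 2d(sin α + sin β) = 75.835726; p = √p² = 8.708371; φ = atan2(−cos α − cos β, d + sin α + sin β) − atan2(−2, p) = 0.233954 rad; t = (φ − α) mod 2π = 2.844859 rad, q = (φ − β) mod 2π = 0.895326 rad → L = 6.28·(2.844859 + 8.708371 + 0.895326) = 6.28·12.448556 = 78.176929 m
RSL: p² = d² − 2 + 2cos(α−β) − 2d(sin α + sin β) = 120.895767; p = √p² = 10.995261; φ = atan2(cos α + cos β, d − sin α − sin β) − atan2(2, p) = -0.186489 rad; t = (α − φ) mod 2π = 3.858770 rad, q = (β − φ) mod 2π = 5.808302 rad → L = 6.28·(3.858770 + 10.995261 + 5.808302) = 6.28·20.662333 = 129.759453 m
RLR: c = (6 − d² + 2cos(α−β) + 2d(sin α − sin β))/8 = -11.708920, |c| > 1 → infeasible
LRL: c = (6 − d² + 2cos(α−β) − 2d(sin α − sin β))/8 = -12.252264, |c| > 1 → infeasible
Shortest: LSR with L = 78.176929 m ≈ 78.1769 m
Convert LSR to answer units (arcs ×180/π): t = 2.844859·180/π = 162.9984°, p = ρ·p = 6.28·8.708371 = 54.6886 m, q = 0.895326·180/π = 51.2984°, L = 78.1769 m.

LSR: t = 162.9984°, p = 54.6886 m, q = 51.2984°, L = 78.1769 m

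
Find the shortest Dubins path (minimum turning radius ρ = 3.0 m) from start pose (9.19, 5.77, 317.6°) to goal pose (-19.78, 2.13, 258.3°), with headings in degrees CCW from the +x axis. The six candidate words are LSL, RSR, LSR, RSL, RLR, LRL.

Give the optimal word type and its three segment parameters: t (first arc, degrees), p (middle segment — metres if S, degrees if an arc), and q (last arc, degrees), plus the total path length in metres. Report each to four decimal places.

Let ψ = atan2(Δy, Δx) = atan2(-3.64, -28.97) = -172.8385° be the start→goal bearing.
Normalize: d = |goal − start| / ρ = 29.197782/3.0 = 9.732594, α = (θ_start − ψ) mod 360° = 130.4385° = 2.276581 rad, β = (θ_goal − ψ) mod 360° = 71.1385° = 1.241601 rad.
Common terms: sin α = 0.761103, cos α = -0.648631, sin β = 0.946303, cos β = 0.323282, cos(α−β) = 0.510543, d² = 94.723389. Work in radians in the unit-radius frame; every candidate has L = ρ·(t + p + q).
LSL: p² = 2 + d² − 2cos(α−β) + 2d(sin α − sin β) = 92.097355; p = √p² = 9.596737; φ = atan2(cos β − cos α, d + sin α − sin β) = 0.101449 rad; t = (φ − α) mod 2π = 4.108054 rad, q = (β − φ) mod 2π = 1.140151 rad → L = 3.0·(4.108054 + 9.596737 + 1.140151) = 3.0·14.844942 = 44.534825 m
RSR: p² = 2 + d² − 2cos(α−β) + 2d(sin β − sin α) = 99.307251; p = √p² = 9.965302; φ = atan2(cos α − cos β, d − sin α + sin β) = -0.097685 rad; t = (α − φ) mod 2π = 2.374266 rad, q = (φ − β) mod 2π = 4.943900 rad → L = 3.0·(2.374266 + 9.965302 + 4.943900) = 3.0·17.283468 = 51.850404 m
LSR: p² = d² − 2 + 2cos(α−β) + 2d(sin α + sin β) = 126.979446; p = √p² = 11.268516; φ = atan2(−cos α − cos β, d + sin α + sin β) − atan2(−2, p) = 0.204088 rad; t = (φ − α) mod 2π = 4.210693 rad, q = (φ − β) mod 2π = 5.245673 rad → L = 3.0·(4.210693 + 11.268516 + 5.245673) = 3.0·20.724882 = 62.174645 m
RSL: p² = d² − 2 + 2cos(α−β) − 2d(sin α + sin β) = 60.509504; p = √p² = 7.778785; φ = atan2(cos α + cos β, d − sin α − sin β) − atan2(2, p) = -0.292178 rad; t = (α − φ) mod 2π = 2.568758 rad, q = (β − φ) mod 2π = 1.533778 rad → L = 3.0·(2.568758 + 7.778785 + 1.533778) = 3.0·11.881322 = 35.643966 m
RLR: c = (6 − d² + 2cos(α−β) + 2d(sin α − sin β))/8 = -11.413406, |c| > 1 → infeasible
LRL: c = (6 − d² + 2cos(α−β) − 2d(sin α − sin β))/8 = -10.512169, |c| > 1 → infeasible
Shortest: RSL with L = 35.643966 m ≈ 35.6440 m
Convert RSL to answer units (arcs ×180/π): t = 2.568758·180/π = 147.1790°, p = ρ·p = 3.0·7.778785 = 23.3364 m, q = 1.533778·180/π = 87.8790°, L = 35.6440 m.

RSL: t = 147.1790°, p = 23.3364 m, q = 87.8790°, L = 35.6440 m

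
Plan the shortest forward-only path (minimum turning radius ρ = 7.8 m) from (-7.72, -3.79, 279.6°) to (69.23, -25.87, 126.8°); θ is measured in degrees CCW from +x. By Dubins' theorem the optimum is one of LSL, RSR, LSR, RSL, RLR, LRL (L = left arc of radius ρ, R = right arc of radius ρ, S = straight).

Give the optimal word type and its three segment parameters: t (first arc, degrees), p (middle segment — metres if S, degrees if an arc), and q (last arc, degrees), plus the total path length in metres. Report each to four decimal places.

LSL: t = 56.4017°, p = 68.9760 m, q = 150.7983°, L = 97.1833 m

Let ψ = atan2(Δy, Δx) = atan2(-22.08, 76.95) = -16.0103° be the start→goal bearing.
Normalize: d = |goal − start| / ρ = 80.055162/7.8 = 10.263482, α = (θ_start − ψ) mod 360° = 295.6103° = 5.159373 rad, β = (θ_goal − ψ) mod 360° = 142.8103° = 2.492510 rad.
Common terms: sin α = -0.901755, cos α = 0.432248, sin β = 0.604456, cos β = -0.796638, cos(α−β) = -0.889416, d² = 105.339068. Work in radians in the unit-radius frame; every candidate has L = ρ·(t + p + q).
LSL: p² = 2 + d² − 2cos(α−β) + 2d(sin α − sin β) = 78.199957; p = √p² = 8.843074; φ = atan2(cos β − cos α, d + sin α − sin β) = -0.139417 rad; t = (φ − α) mod 2π = 0.984395 rad, q = (β − φ) mod 2π = 2.631927 rad → L = 7.8·(0.984395 + 8.843074 + 2.631927) = 7.8·12.459396 = 97.183290 m
RSR: p² = 2 + d² − 2cos(α−β) + 2d(sin β − sin α) = 140.035844; p = √p² = 11.833674; φ = atan2(cos α − cos β, d − sin α + sin β) = 0.104034 rad; t = (α − φ) mod 2π = 5.055339 rad, q = (φ − β) mod 2π = 3.894710 rad → L = 7.8·(5.055339 + 11.833674 + 3.894710) = 7.8·20.783723 = 162.113036 m
LSR: p² = d² − 2 + 2cos(α−β) + 2d(sin α + sin β) = 95.457593; p = √p² = 9.770240; φ = atan2(−cos α − cos β, d + sin α + sin β) − atan2(−2, p) = 0.238460 rad; t = (φ − α) mod 2π = 1.362273 rad, q = (φ − β) mod 2π = 4.029136 rad → L = 7.8·(1.362273 + 9.770240 + 4.029136) = 7.8·15.161649 = 118.260862 m
RSL: p² = d² − 2 + 2cos(α−β) − 2d(sin α + sin β) = 107.662877; p = √p² = 10.376072; φ = atan2(cos α + cos β, d − sin α − sin β) − atan2(2, p) = -0.224906 rad; t = (α − φ) mod 2π = 5.384279 rad, q = (β − φ) mod 2π = 2.717416 rad → L = 7.8·(5.384279 + 10.376072 + 2.717416) = 7.8·18.477767 = 144.126586 m
RLR: c = (6 − d² + 2cos(α−β) + 2d(sin α − sin β))/8 = -16.504481, |c| > 1 → infeasible
LRL: c = (6 − d² + 2cos(α−β) − 2d(sin α − sin β))/8 = -8.774995, |c| > 1 → infeasible
Shortest: LSL with L = 97.183290 m ≈ 97.1833 m
Convert LSL to answer units (arcs ×180/π): t = 0.984395·180/π = 56.4017°, p = ρ·p = 7.8·8.843074 = 68.9760 m, q = 2.631927·180/π = 150.7983°, L = 97.1833 m.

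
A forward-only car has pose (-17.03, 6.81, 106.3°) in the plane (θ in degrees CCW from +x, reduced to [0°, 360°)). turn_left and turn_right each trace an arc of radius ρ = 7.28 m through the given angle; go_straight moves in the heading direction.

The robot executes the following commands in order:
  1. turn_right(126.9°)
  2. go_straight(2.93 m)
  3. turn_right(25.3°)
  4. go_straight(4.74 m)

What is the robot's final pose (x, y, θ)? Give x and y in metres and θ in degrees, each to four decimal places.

set_pose: (x, y, θ) = (-17.0300, 6.8100, 106.3000°), ρ = 7.28
turn_right(126.9°): centre at ρ to the right, rotate −126.9° → (-7.4812, 15.6678, -20.6000° ≡ 339.4000°)
go_straight(2.93): x += 2.93·cos θ, y += 2.93·sin θ → (-4.7386, 14.6369, 339.4000°)
turn_right(25.3°): centre at ρ to the right, rotate −25.3° → (-2.0720, 12.8886, 314.1000°)
go_straight(4.74): x += 4.74·cos θ, y += 4.74·sin θ → (1.2266, 9.4847, 314.1000°)

(1.2266, 9.4847, 314.1000°)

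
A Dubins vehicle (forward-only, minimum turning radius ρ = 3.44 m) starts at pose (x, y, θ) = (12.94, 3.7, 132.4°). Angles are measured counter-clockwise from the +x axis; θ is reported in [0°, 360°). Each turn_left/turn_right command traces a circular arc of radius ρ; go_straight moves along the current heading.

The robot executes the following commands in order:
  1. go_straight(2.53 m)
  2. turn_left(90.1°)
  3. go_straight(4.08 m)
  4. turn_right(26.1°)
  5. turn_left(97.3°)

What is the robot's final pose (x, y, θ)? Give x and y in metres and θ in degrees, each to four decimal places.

(-0.1698, -2.4180, 293.7000°)

set_pose: (x, y, θ) = (12.9400, 3.7000, 132.4000°), ρ = 3.44
go_straight(2.53): x += 2.53·cos θ, y += 2.53·sin θ → (11.2340, 5.5683, 132.4000°)
turn_left(90.1°): centre at ρ to the left, rotate +90.1° → (6.3697, 5.7849, 222.5000°)
go_straight(4.08): x += 4.08·cos θ, y += 4.08·sin θ → (3.3616, 3.0285, 222.5000°)
turn_right(26.1°): centre at ρ to the right, rotate −26.1° → (2.0088, 2.2647, 196.4000°)
turn_left(97.3°): centre at ρ to the left, rotate +97.3° → (-0.1698, -2.4180, 293.7000°)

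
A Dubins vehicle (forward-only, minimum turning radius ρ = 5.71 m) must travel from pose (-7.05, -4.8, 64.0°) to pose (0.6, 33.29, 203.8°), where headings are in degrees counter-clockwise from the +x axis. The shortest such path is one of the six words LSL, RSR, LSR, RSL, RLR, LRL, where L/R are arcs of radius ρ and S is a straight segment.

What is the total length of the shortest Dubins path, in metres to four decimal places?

47.8362 m

Let ψ = atan2(Δy, Δx) = atan2(38.09, 7.65) = 78.6438° be the start→goal bearing.
Normalize: d = |goal − start| / ρ = 38.850619/5.71 = 6.803961, α = (θ_start − ψ) mod 360° = 345.3562° = 6.027603 rad, β = (θ_goal − ψ) mod 360° = 125.1562° = 2.184388 rad.
Common terms: sin α = -0.252809, cos α = 0.967516, sin β = 0.817585, cos β = -0.575808, cos(α−β) = -0.763796, d² = 46.293889. Work in radians in the unit-radius frame; every candidate has L = ρ·(t + p + q).
LSL: p² = 2 + d² − 2cos(α−β) + 2d(sin α − sin β) = 35.255641; p = √p² = 5.937646; φ = atan2(cos β − cos α, d + sin α − sin β) = -0.262941 rad; t = (φ − α) mod 2π = 6.275826 rad, q = (β − φ) mod 2π = 2.447329 rad → L = 5.71·(6.275826 + 5.937646 + 2.447329) = 5.71·14.660802 = 83.713178 m
RSR: p² = 2 + d² − 2cos(α−β) + 2d(sin β − sin α) = 64.387322; p = √p² = 8.024171; φ = atan2(cos α − cos β, d − sin α + sin β) = 0.193540 rad; t = (α − φ) mod 2π = 5.834063 rad, q = (φ − β) mod 2π = 4.292338 rad → L = 5.71·(5.834063 + 8.024171 + 4.292338) = 5.71·18.150571 = 103.639763 m
LSR: p² = d² − 2 + 2cos(α−β) + 2d(sin α + sin β) = 50.451730; p = √p² = 7.102938; φ = atan2(−cos α − cos β, d + sin α + sin β) − atan2(−2, p) = 0.221359 rad; t = (φ − α) mod 2π = 0.476942 rad, q = (φ − β) mod 2π = 4.320157 rad → L = 5.71·(0.476942 + 7.102938 + 4.320157) = 5.71·11.900036 = 67.949206 m
RSL: p² = d² − 2 + 2cos(α−β) − 2d(sin α + sin β) = 35.080865; p = √p² = 5.922910; φ = atan2(cos α + cos β, d − sin α − sin β) − atan2(2, p) = -0.262950 rad; t = (α − φ) mod 2π = 0.007368 rad, q = (β − φ) mod 2π = 2.447338 rad → L = 5.71·(0.007368 + 5.922910 + 2.447338) = 5.71·8.377617 = 47.836190 m
RLR: c = (6 − d² + 2cos(α−β) + 2d(sin α − sin β))/8 = -7.048415, |c| > 1 → infeasible
LRL: c = (6 − d² + 2cos(α−β) − 2d(sin α − sin β))/8 = -3.406955, |c| > 1 → infeasible
Shortest: RSL with L = 47.836190 m ≈ 47.8362 m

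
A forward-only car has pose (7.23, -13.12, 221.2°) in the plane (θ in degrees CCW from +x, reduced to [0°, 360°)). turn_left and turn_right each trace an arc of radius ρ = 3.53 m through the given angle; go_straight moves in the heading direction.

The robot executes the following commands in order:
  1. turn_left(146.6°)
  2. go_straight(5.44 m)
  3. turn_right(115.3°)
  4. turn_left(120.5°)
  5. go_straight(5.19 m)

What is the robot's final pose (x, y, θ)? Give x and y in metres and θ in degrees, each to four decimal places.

set_pose: (x, y, θ) = (7.2300, -13.1200, 221.2000°), ρ = 3.53
turn_left(146.6°): centre at ρ to the left, rotate +146.6° → (10.0342, -19.2734, 367.8000° ≡ 7.8000°)
go_straight(5.44): x += 5.44·cos θ, y += 5.44·sin θ → (15.4239, -18.5351, 7.8000°)
turn_right(115.3°): centre at ρ to the right, rotate −115.3° → (19.2696, -23.0939, -107.5000° ≡ 252.5000°)
turn_left(120.5°): centre at ρ to the left, rotate +120.5° → (23.4303, -27.5949, 373.0000° ≡ 13.0000°)
go_straight(5.19): x += 5.19·cos θ, y += 5.19·sin θ → (28.4873, -26.4274, 13.0000°)

(28.4873, -26.4274, 13.0000°)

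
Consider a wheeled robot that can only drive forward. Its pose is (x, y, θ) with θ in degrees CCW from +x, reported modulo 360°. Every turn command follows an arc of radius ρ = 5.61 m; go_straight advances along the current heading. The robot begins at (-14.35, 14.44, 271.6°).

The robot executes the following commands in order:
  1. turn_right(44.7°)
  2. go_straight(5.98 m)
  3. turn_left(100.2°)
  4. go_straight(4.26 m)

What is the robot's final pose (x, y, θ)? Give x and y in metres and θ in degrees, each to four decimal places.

set_pose: (x, y, θ) = (-14.3500, 14.4400, 271.6000°), ρ = 5.61
turn_right(44.7°): centre at ρ to the right, rotate −44.7° → (-15.8616, 10.4502, 226.9000°)
go_straight(5.98): x += 5.98·cos θ, y += 5.98·sin θ → (-19.9476, 6.0838, 226.9000°)
turn_left(100.2°): centre at ρ to the left, rotate +100.2° → (-18.8986, -2.4596, 327.1000°)
go_straight(4.26): x += 4.26·cos θ, y += 4.26·sin θ → (-15.3218, -4.7735, 327.1000°)

(-15.3218, -4.7735, 327.1000°)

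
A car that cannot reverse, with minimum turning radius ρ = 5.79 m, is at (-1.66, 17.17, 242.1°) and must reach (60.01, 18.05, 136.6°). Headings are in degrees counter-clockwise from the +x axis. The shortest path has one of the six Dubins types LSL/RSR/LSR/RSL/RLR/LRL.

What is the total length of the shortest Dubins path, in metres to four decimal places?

Let ψ = atan2(Δy, Δx) = atan2(0.88, 61.67) = 0.8175° be the start→goal bearing.
Normalize: d = |goal − start| / ρ = 61.676278/5.79 = 10.652207, α = (θ_start − ψ) mod 360° = 241.2825° = 4.211174 rad, β = (θ_goal − ψ) mod 360° = 135.7825° = 2.369851 rad.
Common terms: sin α = -0.876999, cos α = -0.480492, sin β = 0.697384, cos β = -0.716697, cos(α−β) = -0.267238, d² = 113.469513. Work in radians in the unit-radius frame; every candidate has L = ρ·(t + p + q).
LSL: p² = 2 + d² − 2cos(α−β) + 2d(sin α − sin β) = 82.462670; p = √p² = 9.080896; φ = atan2(cos β − cos α, d + sin α − sin β) = -0.026014 rad; t = (φ − α) mod 2π = 2.045998 rad, q = (β − φ) mod 2π = 2.395865 rad → L = 5.79·(2.045998 + 9.080896 + 2.395865) = 5.79·13.522759 = 78.296774 m
RSR: p² = 2 + d² − 2cos(α−β) + 2d(sin β − sin α) = 149.545309; p = √p² = 12.228872; φ = atan2(cos α − cos β, d − sin α + sin β) = 0.019317 rad; t = (α − φ) mod 2π = 4.191857 rad, q = (φ − β) mod 2π = 3.932651 rad → L = 5.79·(4.191857 + 12.228872 + 3.932651) = 5.79·20.353380 = 117.846068 m
LSR: p² = d² − 2 + 2cos(α−β) + 2d(sin α + sin β) = 107.108447; p = √p² = 10.349321; φ = atan2(−cos α − cos β, d + sin α + sin β) − atan2(−2, p) = 0.304719 rad; t = (φ − α) mod 2π = 2.376730 rad, q = (φ − β) mod 2π = 4.218053 rad → L = 5.79·(2.376730 + 10.349321 + 4.218053) = 5.79·16.944104 = 98.106362 m
RSL: p² = d² − 2 + 2cos(α−β) − 2d(sin α + sin β) = 114.761625; p = √p² = 10.712685; φ = atan2(cos α + cos β, d − sin α − sin β) − atan2(2, p) = -0.294648 rad; t = (α − φ) mod 2π = 4.505822 rad, q = (β − φ) mod 2π = 2.664499 rad → L = 5.79·(4.505822 + 10.712685 + 2.664499) = 5.79·17.883006 = 103.542607 m
RLR: c = (6 − d² + 2cos(α−β) + 2d(sin α − sin β))/8 = -17.693164, |c| > 1 → infeasible
LRL: c = (6 − d² + 2cos(α−β) − 2d(sin α − sin β))/8 = -9.307834, |c| > 1 → infeasible
Shortest: LSL with L = 78.296774 m ≈ 78.2968 m

78.2968 m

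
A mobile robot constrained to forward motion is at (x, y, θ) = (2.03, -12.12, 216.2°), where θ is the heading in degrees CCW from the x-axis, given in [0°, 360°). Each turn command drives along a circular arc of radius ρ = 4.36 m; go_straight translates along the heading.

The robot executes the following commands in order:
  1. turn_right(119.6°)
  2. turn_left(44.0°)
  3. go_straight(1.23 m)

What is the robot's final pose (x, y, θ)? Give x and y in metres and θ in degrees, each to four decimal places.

set_pose: (x, y, θ) = (2.0300, -12.1200, 216.2000°), ρ = 4.36
turn_right(119.6°): centre at ρ to the right, rotate −119.6° → (-4.8761, -9.1028, 96.6000°)
turn_left(44.0°): centre at ρ to the left, rotate +44.0° → (-6.4398, -6.2348, 140.6000°)
go_straight(1.23): x += 1.23·cos θ, y += 1.23·sin θ → (-7.3903, -5.4541, 140.6000°)

(-7.3903, -5.4541, 140.6000°)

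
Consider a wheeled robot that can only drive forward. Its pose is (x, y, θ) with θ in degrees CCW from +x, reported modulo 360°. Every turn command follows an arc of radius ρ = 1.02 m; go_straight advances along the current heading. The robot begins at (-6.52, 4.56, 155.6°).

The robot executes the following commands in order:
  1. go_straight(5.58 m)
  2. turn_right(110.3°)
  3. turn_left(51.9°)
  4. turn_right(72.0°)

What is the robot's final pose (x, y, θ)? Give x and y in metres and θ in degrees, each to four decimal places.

set_pose: (x, y, θ) = (-6.5200, 4.5600, 155.6000°), ρ = 1.02
go_straight(5.58): x += 5.58·cos θ, y += 5.58·sin θ → (-11.6016, 6.8651, 155.6000°)
turn_right(110.3°): centre at ρ to the right, rotate −110.3° → (-11.9053, 8.5115, 45.3000°)
turn_left(51.9°): centre at ρ to the left, rotate +51.9° → (-11.6183, 9.3568, 97.2000°)
turn_right(72.0°): centre at ρ to the right, rotate −72.0° → (-11.0407, 10.4075, 25.2000°)

(-11.0407, 10.4075, 25.2000°)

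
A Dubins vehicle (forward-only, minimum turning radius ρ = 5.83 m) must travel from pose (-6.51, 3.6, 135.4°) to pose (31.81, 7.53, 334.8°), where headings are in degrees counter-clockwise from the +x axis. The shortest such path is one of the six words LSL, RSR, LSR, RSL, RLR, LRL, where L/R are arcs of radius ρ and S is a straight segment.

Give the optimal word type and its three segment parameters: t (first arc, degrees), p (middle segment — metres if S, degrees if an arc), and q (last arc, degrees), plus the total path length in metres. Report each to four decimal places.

RSR: t = 145.2229°, p = 32.2165 m, q = 15.3771°, L = 48.5579 m

Let ψ = atan2(Δy, Δx) = atan2(3.93, 38.32) = 5.8556° be the start→goal bearing.
Normalize: d = |goal − start| / ρ = 38.520998/5.83 = 6.607375, α = (θ_start − ψ) mod 360° = 129.5444° = 2.260976 rad, β = (θ_goal − ψ) mod 360° = 328.9444° = 5.741162 rad.
Common terms: sin α = 0.771132, cos α = -0.636676, sin β = -0.515870, cos β = 0.856667, cos(α−β) = -0.943223, d² = 43.657409. Work in radians in the unit-radius frame; every candidate has L = ρ·(t + p + q).
LSL: p² = 2 + d² − 2cos(α−β) + 2d(sin α − sin β) = 64.551264; p = √p² = 8.034380; φ = atan2(cos β − cos α, d + sin α − sin β) = 0.186956 rad; t = (φ − α) mod 2π = 4.209166 rad, q = (β − φ) mod 2π = 5.554206 rad → L = 5.83·(4.209166 + 8.034380 + 5.554206) = 5.83·17.797752 = 103.760894 m
RSR: p² = 2 + d² − 2cos(α−β) + 2d(sin β − sin α) = 30.536444; p = √p² = 5.525979; φ = atan2(cos α − cos β, d − sin α + sin β) = -0.273643 rad; t = (α − φ) mod 2π = 2.534618 rad, q = (φ − β) mod 2π = 0.268380 rad → L = 5.83·(2.534618 + 5.525979 + 0.268380) = 5.83·8.328978 = 48.557941 m
LSR: p² = d² − 2 + 2cos(α−β) + 2d(sin α + sin β) = 43.144183; p = √p² = 6.568423; φ = atan2(−cos α − cos β, d + sin α + sin β) − atan2(−2, p) = 0.263523 rad; t = (φ − α) mod 2π = 4.285732 rad, q = (φ − β) mod 2π = 0.805546 rad → L = 5.83·(4.285732 + 6.568423 + 0.805546) = 5.83·11.659702 = 67.976060 m
RSL: p² = d² − 2 + 2cos(α−β) − 2d(sin α + sin β) = 36.397744; p = √p² = 6.033054; φ = atan2(cos α + cos β, d − sin α − sin β) − atan2(2, p) = -0.285487 rad; t = (α − φ) mod 2π = 2.546463 rad, q = (β − φ) mod 2π = 6.026649 rad → L = 5.83·(2.546463 + 6.033054 + 6.026649) = 5.83·14.606166 = 85.153950 m
RLR: c = (6 − d² + 2cos(α−β) + 2d(sin α − sin β))/8 = -2.817056, |c| > 1 → infeasible
LRL: c = (6 − d² + 2cos(α−β) − 2d(sin α − sin β))/8 = -7.068908, |c| > 1 → infeasible
Shortest: RSR with L = 48.557941 m ≈ 48.5579 m
Convert RSR to answer units (arcs ×180/π): t = 2.534618·180/π = 145.2229°, p = ρ·p = 5.83·5.525979 = 32.2165 m, q = 0.268380·180/π = 15.3771°, L = 48.5579 m.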